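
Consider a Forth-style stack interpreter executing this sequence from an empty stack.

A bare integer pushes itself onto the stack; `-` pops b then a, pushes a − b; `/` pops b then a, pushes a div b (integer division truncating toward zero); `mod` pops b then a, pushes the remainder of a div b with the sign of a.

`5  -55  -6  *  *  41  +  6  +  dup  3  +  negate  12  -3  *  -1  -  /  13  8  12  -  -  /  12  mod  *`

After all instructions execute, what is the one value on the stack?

5      -> [5]
-55    -> [5, -55]
-6     -> [5, -55, -6]
*      -> [5, 330]
*      -> [1650]
41     -> [1650, 41]
+      -> [1691]
6      -> [1691, 6]
+      -> [1697]
dup    -> [1697, 1697]
3      -> [1697, 1697, 3]
+      -> [1697, 1700]
negate -> [1697, -1700]
12     -> [1697, -1700, 12]
-3     -> [1697, -1700, 12, -3]
*      -> [1697, -1700, -36]
-1     -> [1697, -1700, -36, -1]
-      -> [1697, -1700, -35]
/      -> [1697, 48]
13     -> [1697, 48, 13]
8      -> [1697, 48, 13, 8]
12     -> [1697, 48, 13, 8, 12]
-      -> [1697, 48, 13, -4]
-      -> [1697, 48, 17]
/      -> [1697, 2]
12     -> [1697, 2, 12]
mod    -> [1697, 2]
*      -> [3394]

3394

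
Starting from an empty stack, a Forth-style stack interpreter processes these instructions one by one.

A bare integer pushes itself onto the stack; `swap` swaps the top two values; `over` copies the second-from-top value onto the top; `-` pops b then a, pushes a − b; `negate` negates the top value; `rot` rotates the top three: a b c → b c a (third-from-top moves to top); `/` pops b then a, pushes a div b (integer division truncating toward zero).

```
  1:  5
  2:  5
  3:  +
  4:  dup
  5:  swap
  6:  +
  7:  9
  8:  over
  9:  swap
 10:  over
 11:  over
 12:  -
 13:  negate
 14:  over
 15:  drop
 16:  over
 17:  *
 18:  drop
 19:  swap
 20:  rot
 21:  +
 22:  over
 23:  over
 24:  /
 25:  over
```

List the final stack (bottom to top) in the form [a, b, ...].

5      : 5
5      : 5 5
+      : 10
dup    : 10 10
swap   : 10 10
+      : 20
9      : 20 9
over   : 20 9 20
swap   : 20 20 9
over   : 20 20 9 20
over   : 20 20 9 20 9
-      : 20 20 9 11
negate : 20 20 9 -11
over   : 20 20 9 -11 9
drop   : 20 20 9 -11
over   : 20 20 9 -11 9
*      : 20 20 9 -99
drop   : 20 20 9
swap   : 20 9 20
rot    : 9 20 20
+      : 9 40
over   : 9 40 9
over   : 9 40 9 40
/      : 9 40 0
over   : 9 40 0 40

[9, 40, 0, 40]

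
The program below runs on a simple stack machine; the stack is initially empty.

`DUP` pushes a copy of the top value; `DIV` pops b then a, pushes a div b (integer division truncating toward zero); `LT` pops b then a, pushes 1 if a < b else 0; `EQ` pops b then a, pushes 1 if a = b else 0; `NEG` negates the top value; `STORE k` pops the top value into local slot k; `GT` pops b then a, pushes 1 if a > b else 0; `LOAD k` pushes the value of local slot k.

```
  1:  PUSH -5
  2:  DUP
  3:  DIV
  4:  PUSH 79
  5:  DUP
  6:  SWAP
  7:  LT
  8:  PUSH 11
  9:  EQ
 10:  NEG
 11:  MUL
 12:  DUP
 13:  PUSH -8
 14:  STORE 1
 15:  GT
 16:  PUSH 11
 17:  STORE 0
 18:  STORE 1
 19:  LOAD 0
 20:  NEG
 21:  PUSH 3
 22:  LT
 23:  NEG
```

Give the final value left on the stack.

PUSH -5 → [-5]
DUP     → [-5, -5]
DIV     → [1]
PUSH 79 → [1, 79]
DUP     → [1, 79, 79]
SWAP    → [1, 79, 79]
LT      → [1, 0]
PUSH 11 → [1, 0, 11]
EQ      → [1, 0]
NEG     → [1, 0]
MUL     → [0]
DUP     → [0, 0]
PUSH -8 → [0, 0, -8]
STORE 1 → [0, 0]
GT      → [0]
PUSH 11 → [0, 11]
STORE 0 → [0]
STORE 1 → []
LOAD 0  → [11]
NEG     → [-11]
PUSH 3  → [-11, 3]
LT      → [1]
NEG     → [-1]

-1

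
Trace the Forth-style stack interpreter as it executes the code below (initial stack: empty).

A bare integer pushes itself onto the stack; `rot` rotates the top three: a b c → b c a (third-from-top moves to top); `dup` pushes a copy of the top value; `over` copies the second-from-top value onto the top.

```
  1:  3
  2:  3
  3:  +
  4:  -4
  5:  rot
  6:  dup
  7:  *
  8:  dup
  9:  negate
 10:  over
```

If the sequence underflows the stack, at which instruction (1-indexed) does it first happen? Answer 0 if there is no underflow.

3  → 3
3  → 3 3
+  → 6
-4 → 6 -4
rot  — needs 3 operands, stack has 2 → underflow

5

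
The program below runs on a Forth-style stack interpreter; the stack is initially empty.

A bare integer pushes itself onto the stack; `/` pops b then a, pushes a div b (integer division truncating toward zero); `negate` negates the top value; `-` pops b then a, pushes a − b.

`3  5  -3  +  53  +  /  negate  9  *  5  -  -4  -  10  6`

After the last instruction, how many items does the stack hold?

3

3      → [3]
5      → [3, 5]
-3     → [3, 5, -3]
+      → [3, 2]
53     → [3, 2, 53]
+      → [3, 55]
/      → [0]
negate → [0]
9      → [0, 9]
*      → [0]
5      → [0, 5]
-      → [-5]
-4     → [-5, -4]
-      → [-1]
10     → [-1, 10]
6      → [-1, 10, 6]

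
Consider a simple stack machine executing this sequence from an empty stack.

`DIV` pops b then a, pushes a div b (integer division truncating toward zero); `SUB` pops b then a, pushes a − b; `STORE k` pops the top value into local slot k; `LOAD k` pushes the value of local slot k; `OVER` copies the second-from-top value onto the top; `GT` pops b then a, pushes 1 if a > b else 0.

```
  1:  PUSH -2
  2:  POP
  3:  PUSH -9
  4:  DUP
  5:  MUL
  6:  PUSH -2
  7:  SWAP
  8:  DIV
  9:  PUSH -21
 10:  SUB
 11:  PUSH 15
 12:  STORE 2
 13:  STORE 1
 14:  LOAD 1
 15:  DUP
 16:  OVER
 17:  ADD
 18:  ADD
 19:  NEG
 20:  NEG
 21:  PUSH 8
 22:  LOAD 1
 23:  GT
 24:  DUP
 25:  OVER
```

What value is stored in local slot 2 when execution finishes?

PUSH -2  -> [-2]
POP      -> []
PUSH -9  -> [-9]
DUP      -> [-9, -9]
MUL      -> [81]
PUSH -2  -> [81, -2]
SWAP     -> [-2, 81]
DIV      -> [0]
PUSH -21 -> [0, -21]
SUB      -> [21]
PUSH 15  -> [21, 15]
STORE 2  -> [21]
STORE 1  -> []
LOAD 1   -> [21]
DUP      -> [21, 21]
OVER     -> [21, 21, 21]
ADD      -> [21, 42]
ADD      -> [63]
NEG      -> [-63]
NEG      -> [63]
PUSH 8   -> [63, 8]
LOAD 1   -> [63, 8, 21]
GT       -> [63, 0]
DUP      -> [63, 0, 0]
OVER     -> [63, 0, 0, 0]

15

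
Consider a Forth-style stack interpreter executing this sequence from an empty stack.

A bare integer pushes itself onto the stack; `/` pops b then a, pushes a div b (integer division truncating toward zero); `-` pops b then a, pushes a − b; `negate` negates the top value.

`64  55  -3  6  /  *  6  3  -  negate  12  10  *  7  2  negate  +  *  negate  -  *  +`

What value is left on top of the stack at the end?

64

64     -> 64
55     -> 64 55
-3     -> 64 55 -3
6      -> 64 55 -3 6
/      -> 64 55 0
*      -> 64 0
6      -> 64 0 6
3      -> 64 0 6 3
-      -> 64 0 3
negate -> 64 0 -3
12     -> 64 0 -3 12
10     -> 64 0 -3 12 10
*      -> 64 0 -3 120
7      -> 64 0 -3 120 7
2      -> 64 0 -3 120 7 2
negate -> 64 0 -3 120 7 -2
+      -> 64 0 -3 120 5
*      -> 64 0 -3 600
negate -> 64 0 -3 -600
-      -> 64 0 597
*      -> 64 0
+      -> 64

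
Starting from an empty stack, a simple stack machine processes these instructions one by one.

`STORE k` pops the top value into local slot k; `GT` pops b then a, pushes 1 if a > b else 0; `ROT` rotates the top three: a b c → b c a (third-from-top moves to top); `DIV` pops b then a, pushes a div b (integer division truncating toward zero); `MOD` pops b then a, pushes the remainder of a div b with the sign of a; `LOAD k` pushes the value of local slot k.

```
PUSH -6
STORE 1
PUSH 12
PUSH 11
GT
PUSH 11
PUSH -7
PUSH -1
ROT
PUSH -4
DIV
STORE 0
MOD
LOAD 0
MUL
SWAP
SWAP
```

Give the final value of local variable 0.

-2

PUSH -6 -> -6
STORE 1 -> (empty)
PUSH 12 -> 12
PUSH 11 -> 12 11
GT      -> 1
PUSH 11 -> 1 11
PUSH -7 -> 1 11 -7
PUSH -1 -> 1 11 -7 -1
ROT     -> 1 -7 -1 11
PUSH -4 -> 1 -7 -1 11 -4
DIV     -> 1 -7 -1 -2
STORE 0 -> 1 -7 -1
MOD     -> 1 0
LOAD 0  -> 1 0 -2
MUL     -> 1 0
SWAP    -> 0 1
SWAP    -> 1 0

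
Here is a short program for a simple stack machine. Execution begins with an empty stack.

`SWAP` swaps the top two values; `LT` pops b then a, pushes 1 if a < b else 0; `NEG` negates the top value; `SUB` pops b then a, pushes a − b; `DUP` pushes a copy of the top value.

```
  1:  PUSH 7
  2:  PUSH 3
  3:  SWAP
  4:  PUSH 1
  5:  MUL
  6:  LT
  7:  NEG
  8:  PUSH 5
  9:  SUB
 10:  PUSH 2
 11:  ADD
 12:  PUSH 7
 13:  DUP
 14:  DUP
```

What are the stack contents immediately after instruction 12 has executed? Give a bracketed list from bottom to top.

PUSH 7 : 7
PUSH 3 : 7 3
SWAP   : 3 7
PUSH 1 : 3 7 1
MUL    : 3 7
LT     : 1
NEG    : -1
PUSH 5 : -1 5
SUB    : -6
PUSH 2 : -6 2
ADD    : -4
PUSH 7 : -4 7

[-4, 7]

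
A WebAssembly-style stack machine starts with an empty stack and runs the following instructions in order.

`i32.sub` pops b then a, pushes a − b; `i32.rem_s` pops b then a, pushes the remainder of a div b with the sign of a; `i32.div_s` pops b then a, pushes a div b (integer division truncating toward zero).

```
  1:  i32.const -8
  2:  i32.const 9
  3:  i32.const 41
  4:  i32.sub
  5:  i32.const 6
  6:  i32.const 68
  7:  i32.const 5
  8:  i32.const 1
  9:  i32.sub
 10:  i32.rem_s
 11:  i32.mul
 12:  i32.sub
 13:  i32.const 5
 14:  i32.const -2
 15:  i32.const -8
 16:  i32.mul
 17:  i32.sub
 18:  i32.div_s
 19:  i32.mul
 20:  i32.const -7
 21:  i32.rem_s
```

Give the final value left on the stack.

i32.const -8 → -8
i32.const 9  → -8 9
i32.const 41 → -8 9 41
i32.sub      → -8 -32
i32.const 6  → -8 -32 6
i32.const 68 → -8 -32 6 68
i32.const 5  → -8 -32 6 68 5
i32.const 1  → -8 -32 6 68 5 1
i32.sub      → -8 -32 6 68 4
i32.rem_s    → -8 -32 6 0
i32.mul      → -8 -32 0
i32.sub      → -8 -32
i32.const 5  → -8 -32 5
i32.const -2 → -8 -32 5 -2
i32.const -8 → -8 -32 5 -2 -8
i32.mul      → -8 -32 5 16
i32.sub      → -8 -32 -11
i32.div_s    → -8 2
i32.mul      → -16
i32.const -7 → -16 -7
i32.rem_s    → -2

-2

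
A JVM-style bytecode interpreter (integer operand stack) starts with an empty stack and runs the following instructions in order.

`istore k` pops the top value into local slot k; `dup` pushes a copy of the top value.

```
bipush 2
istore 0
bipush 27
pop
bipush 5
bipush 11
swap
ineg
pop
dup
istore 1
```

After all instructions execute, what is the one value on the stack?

11

bipush 2  → [2]
istore 0  → []
bipush 27 → [27]
pop       → []
bipush 5  → [5]
bipush 11 → [5, 11]
swap      → [11, 5]
ineg      → [11, -5]
pop       → [11]
dup       → [11, 11]
istore 1  → [11]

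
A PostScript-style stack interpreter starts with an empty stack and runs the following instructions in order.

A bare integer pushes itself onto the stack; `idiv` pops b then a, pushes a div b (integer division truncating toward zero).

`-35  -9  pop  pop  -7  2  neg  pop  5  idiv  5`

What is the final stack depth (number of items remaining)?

-35   [-35]
-9    [-35, -9]
pop   [-35]
pop   []
-7    [-7]
2     [-7, 2]
neg   [-7, -2]
pop   [-7]
5     [-7, 5]
idiv  [-1]
5     [-1, 5]

2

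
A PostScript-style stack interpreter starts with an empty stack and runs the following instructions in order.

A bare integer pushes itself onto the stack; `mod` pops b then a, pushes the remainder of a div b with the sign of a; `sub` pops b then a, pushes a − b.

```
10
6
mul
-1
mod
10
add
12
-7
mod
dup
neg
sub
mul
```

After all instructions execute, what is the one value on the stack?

10  : 10
6   : 10 6
mul : 60
-1  : 60 -1
mod : 0
10  : 0 10
add : 10
12  : 10 12
-7  : 10 12 -7
mod : 10 5
dup : 10 5 5
neg : 10 5 -5
sub : 10 10
mul : 100

100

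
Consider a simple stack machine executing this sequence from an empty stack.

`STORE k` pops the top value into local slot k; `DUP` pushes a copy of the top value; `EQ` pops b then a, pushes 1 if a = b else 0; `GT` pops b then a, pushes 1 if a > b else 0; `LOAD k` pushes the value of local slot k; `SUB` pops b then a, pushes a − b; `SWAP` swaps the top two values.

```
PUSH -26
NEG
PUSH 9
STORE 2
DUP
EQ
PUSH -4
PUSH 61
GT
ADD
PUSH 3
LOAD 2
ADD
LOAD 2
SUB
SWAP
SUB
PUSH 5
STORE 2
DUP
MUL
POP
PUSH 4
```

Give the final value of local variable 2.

5

PUSH -26 → [-26]
NEG      → [26]
PUSH 9   → [26, 9]
STORE 2  → [26]
DUP      → [26, 26]
EQ       → [1]
PUSH -4  → [1, -4]
PUSH 61  → [1, -4, 61]
GT       → [1, 0]
ADD      → [1]
PUSH 3   → [1, 3]
LOAD 2   → [1, 3, 9]
ADD      → [1, 12]
LOAD 2   → [1, 12, 9]
SUB      → [1, 3]
SWAP     → [3, 1]
SUB      → [2]
PUSH 5   → [2, 5]
STORE 2  → [2]
DUP      → [2, 2]
MUL      → [4]
POP      → []
PUSH 4   → [4]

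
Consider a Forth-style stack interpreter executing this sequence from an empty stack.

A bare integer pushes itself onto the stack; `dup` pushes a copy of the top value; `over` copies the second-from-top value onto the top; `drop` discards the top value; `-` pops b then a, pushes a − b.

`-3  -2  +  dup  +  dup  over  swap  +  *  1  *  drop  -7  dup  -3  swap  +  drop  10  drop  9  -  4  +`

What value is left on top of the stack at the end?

-12

-3   -> -3
-2   -> -3 -2
+    -> -5
dup  -> -5 -5
+    -> -10
dup  -> -10 -10
over -> -10 -10 -10
swap -> -10 -10 -10
+    -> -10 -20
*    -> 200
1    -> 200 1
*    -> 200
drop -> (empty)
-7   -> -7
dup  -> -7 -7
-3   -> -7 -7 -3
swap -> -7 -3 -7
+    -> -7 -10
drop -> -7
10   -> -7 10
drop -> -7
9    -> -7 9
-    -> -16
4    -> -16 4
+    -> -12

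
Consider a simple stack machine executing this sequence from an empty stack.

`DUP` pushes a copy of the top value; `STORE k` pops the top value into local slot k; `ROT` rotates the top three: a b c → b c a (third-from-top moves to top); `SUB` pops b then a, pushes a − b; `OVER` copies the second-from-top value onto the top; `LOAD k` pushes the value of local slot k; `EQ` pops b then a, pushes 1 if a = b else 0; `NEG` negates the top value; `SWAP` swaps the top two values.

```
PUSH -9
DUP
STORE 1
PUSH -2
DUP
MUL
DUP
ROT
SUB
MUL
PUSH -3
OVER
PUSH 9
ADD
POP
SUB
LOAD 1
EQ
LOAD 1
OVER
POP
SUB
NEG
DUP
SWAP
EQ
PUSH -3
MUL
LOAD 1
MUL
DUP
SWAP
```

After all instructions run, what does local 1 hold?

-9

PUSH -9 : [-9]
DUP     : [-9, -9]
STORE 1 : [-9]
PUSH -2 : [-9, -2]
DUP     : [-9, -2, -2]
MUL     : [-9, 4]
DUP     : [-9, 4, 4]
ROT     : [4, 4, -9]
SUB     : [4, 13]
MUL     : [52]
PUSH -3 : [52, -3]
OVER    : [52, -3, 52]
PUSH 9  : [52, -3, 52, 9]
ADD     : [52, -3, 61]
POP     : [52, -3]
SUB     : [55]
LOAD 1  : [55, -9]
EQ      : [0]
LOAD 1  : [0, -9]
OVER    : [0, -9, 0]
POP     : [0, -9]
SUB     : [9]
NEG     : [-9]
DUP     : [-9, -9]
SWAP    : [-9, -9]
EQ      : [1]
PUSH -3 : [1, -3]
MUL     : [-3]
LOAD 1  : [-3, -9]
MUL     : [27]
DUP     : [27, 27]
SWAP    : [27, 27]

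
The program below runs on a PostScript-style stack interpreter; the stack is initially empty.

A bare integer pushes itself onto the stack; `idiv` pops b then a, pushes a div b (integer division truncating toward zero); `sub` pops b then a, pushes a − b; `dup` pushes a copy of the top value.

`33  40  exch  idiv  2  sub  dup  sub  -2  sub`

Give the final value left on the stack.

33   → [33]
40   → [33, 40]
exch → [40, 33]
idiv → [1]
2    → [1, 2]
sub  → [-1]
dup  → [-1, -1]
sub  → [0]
-2   → [0, -2]
sub  → [2]

2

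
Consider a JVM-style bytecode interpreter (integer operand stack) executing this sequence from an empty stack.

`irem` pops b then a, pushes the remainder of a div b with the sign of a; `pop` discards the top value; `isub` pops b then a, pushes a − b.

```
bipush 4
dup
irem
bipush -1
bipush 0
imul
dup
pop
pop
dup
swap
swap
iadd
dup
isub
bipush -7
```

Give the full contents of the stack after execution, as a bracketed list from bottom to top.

[0, -7]

bipush 4  : 4
dup       : 4 4
irem      : 0
bipush -1 : 0 -1
bipush 0  : 0 -1 0
imul      : 0 0
dup       : 0 0 0
pop       : 0 0
pop       : 0
dup       : 0 0
swap      : 0 0
swap      : 0 0
iadd      : 0
dup       : 0 0
isub      : 0
bipush -7 : 0 -7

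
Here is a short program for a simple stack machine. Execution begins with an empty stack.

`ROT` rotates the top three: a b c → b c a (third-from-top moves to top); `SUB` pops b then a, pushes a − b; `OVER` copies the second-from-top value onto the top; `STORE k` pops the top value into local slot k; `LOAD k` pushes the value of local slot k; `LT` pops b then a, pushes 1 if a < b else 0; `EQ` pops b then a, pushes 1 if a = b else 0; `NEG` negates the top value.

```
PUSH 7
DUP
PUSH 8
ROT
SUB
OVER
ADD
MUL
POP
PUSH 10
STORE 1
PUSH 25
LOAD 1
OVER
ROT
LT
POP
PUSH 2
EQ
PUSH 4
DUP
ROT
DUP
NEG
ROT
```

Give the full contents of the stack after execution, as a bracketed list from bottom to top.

PUSH 7  → [7]
DUP     → [7, 7]
PUSH 8  → [7, 7, 8]
ROT     → [7, 8, 7]
SUB     → [7, 1]
OVER    → [7, 1, 7]
ADD     → [7, 8]
MUL     → [56]
POP     → []
PUSH 10 → [10]
STORE 1 → []
PUSH 25 → [25]
LOAD 1  → [25, 10]
OVER    → [25, 10, 25]
ROT     → [10, 25, 25]
LT      → [10, 0]
POP     → [10]
PUSH 2  → [10, 2]
EQ      → [0]
PUSH 4  → [0, 4]
DUP     → [0, 4, 4]
ROT     → [4, 4, 0]
DUP     → [4, 4, 0, 0]
NEG     → [4, 4, 0, 0]
ROT     → [4, 0, 0, 4]

[4, 0, 0, 4]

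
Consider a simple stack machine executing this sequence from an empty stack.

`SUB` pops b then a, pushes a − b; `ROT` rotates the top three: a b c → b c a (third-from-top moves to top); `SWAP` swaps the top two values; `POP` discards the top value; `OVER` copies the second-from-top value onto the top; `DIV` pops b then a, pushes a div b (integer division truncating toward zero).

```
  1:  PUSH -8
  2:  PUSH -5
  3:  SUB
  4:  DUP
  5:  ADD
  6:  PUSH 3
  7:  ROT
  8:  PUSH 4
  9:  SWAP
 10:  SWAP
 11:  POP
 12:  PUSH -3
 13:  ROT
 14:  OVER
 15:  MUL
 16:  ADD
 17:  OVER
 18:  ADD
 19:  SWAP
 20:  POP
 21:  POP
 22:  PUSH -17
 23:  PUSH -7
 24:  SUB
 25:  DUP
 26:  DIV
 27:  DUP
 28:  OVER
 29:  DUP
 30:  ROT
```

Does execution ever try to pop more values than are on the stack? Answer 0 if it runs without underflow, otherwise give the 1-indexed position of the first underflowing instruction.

7

PUSH -8 → -8
PUSH -5 → -8 -5
SUB     → -3
DUP     → -3 -3
ADD     → -6
PUSH 3  → -6 3
ROT  — needs 3 operands, stack has 2 → underflow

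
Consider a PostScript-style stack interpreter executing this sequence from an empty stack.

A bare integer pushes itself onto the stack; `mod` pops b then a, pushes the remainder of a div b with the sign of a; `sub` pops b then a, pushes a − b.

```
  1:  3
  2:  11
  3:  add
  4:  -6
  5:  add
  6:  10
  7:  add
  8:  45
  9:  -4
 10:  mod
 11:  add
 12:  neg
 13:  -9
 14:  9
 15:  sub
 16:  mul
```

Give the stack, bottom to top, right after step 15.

[-19, -18]

3   : [3]
11  : [3, 11]
add : [14]
-6  : [14, -6]
add : [8]
10  : [8, 10]
add : [18]
45  : [18, 45]
-4  : [18, 45, -4]
mod : [18, 1]
add : [19]
neg : [-19]
-9  : [-19, -9]
9   : [-19, -9, 9]
sub : [-19, -18]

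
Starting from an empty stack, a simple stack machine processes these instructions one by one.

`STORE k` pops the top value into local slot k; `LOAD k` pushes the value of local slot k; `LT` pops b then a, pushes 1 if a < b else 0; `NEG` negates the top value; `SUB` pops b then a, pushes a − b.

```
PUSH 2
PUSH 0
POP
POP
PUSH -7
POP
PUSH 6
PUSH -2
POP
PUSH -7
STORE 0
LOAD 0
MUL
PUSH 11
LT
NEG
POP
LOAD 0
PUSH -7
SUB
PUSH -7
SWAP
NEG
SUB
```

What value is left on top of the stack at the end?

PUSH 2  : 2
PUSH 0  : 2 0
POP     : 2
POP     : (empty)
PUSH -7 : -7
POP     : (empty)
PUSH 6  : 6
PUSH -2 : 6 -2
POP     : 6
PUSH -7 : 6 -7
STORE 0 : 6
LOAD 0  : 6 -7
MUL     : -42
PUSH 11 : -42 11
LT      : 1
NEG     : -1
POP     : (empty)
LOAD 0  : -7
PUSH -7 : -7 -7
SUB     : 0
PUSH -7 : 0 -7
SWAP    : -7 0
NEG     : -7 0
SUB     : -7

-7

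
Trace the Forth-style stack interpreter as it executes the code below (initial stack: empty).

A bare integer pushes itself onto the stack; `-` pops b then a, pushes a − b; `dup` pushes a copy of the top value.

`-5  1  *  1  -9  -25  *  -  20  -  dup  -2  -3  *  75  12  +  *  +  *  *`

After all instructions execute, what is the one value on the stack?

339160

-5  -> -5
1   -> -5 1
*   -> -5
1   -> -5 1
-9  -> -5 1 -9
-25 -> -5 1 -9 -25
*   -> -5 1 225
-   -> -5 -224
20  -> -5 -224 20
-   -> -5 -244
dup -> -5 -244 -244
-2  -> -5 -244 -244 -2
-3  -> -5 -244 -244 -2 -3
*   -> -5 -244 -244 6
75  -> -5 -244 -244 6 75
12  -> -5 -244 -244 6 75 12
+   -> -5 -244 -244 6 87
*   -> -5 -244 -244 522
+   -> -5 -244 278
*   -> -5 -67832
*   -> 339160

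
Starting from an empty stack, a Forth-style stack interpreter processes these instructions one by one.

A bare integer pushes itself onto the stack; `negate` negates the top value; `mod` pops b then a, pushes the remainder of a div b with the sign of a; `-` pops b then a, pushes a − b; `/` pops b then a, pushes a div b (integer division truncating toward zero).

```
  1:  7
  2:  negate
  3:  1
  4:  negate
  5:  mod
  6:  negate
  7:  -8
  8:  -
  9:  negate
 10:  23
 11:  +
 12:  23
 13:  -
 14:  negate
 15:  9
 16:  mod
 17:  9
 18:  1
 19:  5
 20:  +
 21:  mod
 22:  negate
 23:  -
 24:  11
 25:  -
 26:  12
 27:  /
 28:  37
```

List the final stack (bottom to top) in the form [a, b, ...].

7      : [7]
negate : [-7]
1      : [-7, 1]
negate : [-7, -1]
mod    : [0]
negate : [0]
-8     : [0, -8]
-      : [8]
negate : [-8]
23     : [-8, 23]
+      : [15]
23     : [15, 23]
-      : [-8]
negate : [8]
9      : [8, 9]
mod    : [8]
9      : [8, 9]
1      : [8, 9, 1]
5      : [8, 9, 1, 5]
+      : [8, 9, 6]
mod    : [8, 3]
negate : [8, -3]
-      : [11]
11     : [11, 11]
-      : [0]
12     : [0, 12]
/      : [0]
37     : [0, 37]

[0, 37]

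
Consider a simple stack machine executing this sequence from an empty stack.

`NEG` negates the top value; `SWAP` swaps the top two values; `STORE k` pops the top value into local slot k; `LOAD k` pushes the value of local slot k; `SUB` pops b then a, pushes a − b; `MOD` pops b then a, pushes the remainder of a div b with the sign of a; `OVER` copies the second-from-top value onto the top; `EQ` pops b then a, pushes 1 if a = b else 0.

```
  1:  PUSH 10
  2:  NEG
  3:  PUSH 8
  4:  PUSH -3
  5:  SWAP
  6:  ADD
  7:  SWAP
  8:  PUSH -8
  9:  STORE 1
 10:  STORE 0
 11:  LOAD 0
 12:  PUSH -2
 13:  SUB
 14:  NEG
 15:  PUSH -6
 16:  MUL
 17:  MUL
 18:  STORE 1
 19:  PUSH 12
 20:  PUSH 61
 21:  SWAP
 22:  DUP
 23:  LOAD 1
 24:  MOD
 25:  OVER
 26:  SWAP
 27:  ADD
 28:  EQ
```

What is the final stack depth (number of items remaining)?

PUSH 10 : 10
NEG     : -10
PUSH 8  : -10 8
PUSH -3 : -10 8 -3
SWAP    : -10 -3 8
ADD     : -10 5
SWAP    : 5 -10
PUSH -8 : 5 -10 -8
STORE 1 : 5 -10
STORE 0 : 5
LOAD 0  : 5 -10
PUSH -2 : 5 -10 -2
SUB     : 5 -8
NEG     : 5 8
PUSH -6 : 5 8 -6
MUL     : 5 -48
MUL     : -240
STORE 1 : (empty)
PUSH 12 : 12
PUSH 61 : 12 61
SWAP    : 61 12
DUP     : 61 12 12
LOAD 1  : 61 12 12 -240
MOD     : 61 12 12
OVER    : 61 12 12 12
SWAP    : 61 12 12 12
ADD     : 61 12 24
EQ      : 61 0

2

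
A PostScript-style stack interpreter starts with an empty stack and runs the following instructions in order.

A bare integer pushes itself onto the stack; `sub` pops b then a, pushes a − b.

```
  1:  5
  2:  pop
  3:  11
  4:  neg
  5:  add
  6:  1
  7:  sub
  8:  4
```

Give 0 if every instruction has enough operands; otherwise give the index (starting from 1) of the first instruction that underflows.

5

5   → [5]
pop → []
11  → [11]
neg → [-11]
add  — needs 2 operands, stack has 1 → underflow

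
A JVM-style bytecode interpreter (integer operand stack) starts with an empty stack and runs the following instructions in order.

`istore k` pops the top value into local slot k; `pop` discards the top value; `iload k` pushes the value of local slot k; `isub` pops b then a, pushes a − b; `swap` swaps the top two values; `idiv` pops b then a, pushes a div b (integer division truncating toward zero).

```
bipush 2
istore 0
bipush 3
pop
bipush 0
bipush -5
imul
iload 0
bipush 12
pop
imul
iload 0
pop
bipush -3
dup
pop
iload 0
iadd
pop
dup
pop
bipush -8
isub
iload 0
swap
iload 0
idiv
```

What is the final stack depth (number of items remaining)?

bipush 2  : 2
istore 0  : (empty)
bipush 3  : 3
pop       : (empty)
bipush 0  : 0
bipush -5 : 0 -5
imul      : 0
iload 0   : 0 2
bipush 12 : 0 2 12
pop       : 0 2
imul      : 0
iload 0   : 0 2
pop       : 0
bipush -3 : 0 -3
dup       : 0 -3 -3
pop       : 0 -3
iload 0   : 0 -3 2
iadd      : 0 -1
pop       : 0
dup       : 0 0
pop       : 0
bipush -8 : 0 -8
isub      : 8
iload 0   : 8 2
swap      : 2 8
iload 0   : 2 8 2
idiv      : 2 4

2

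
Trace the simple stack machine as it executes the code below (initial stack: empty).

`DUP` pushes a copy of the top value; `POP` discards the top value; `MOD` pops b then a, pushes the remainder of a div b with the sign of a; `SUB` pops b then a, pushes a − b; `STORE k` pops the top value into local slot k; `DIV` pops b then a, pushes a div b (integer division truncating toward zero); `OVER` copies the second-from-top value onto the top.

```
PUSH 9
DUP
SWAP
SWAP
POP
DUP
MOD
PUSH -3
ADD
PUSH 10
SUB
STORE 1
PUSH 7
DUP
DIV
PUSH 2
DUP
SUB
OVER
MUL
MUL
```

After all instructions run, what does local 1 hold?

PUSH 9  -> 9
DUP     -> 9 9
SWAP    -> 9 9
SWAP    -> 9 9
POP     -> 9
DUP     -> 9 9
MOD     -> 0
PUSH -3 -> 0 -3
ADD     -> -3
PUSH 10 -> -3 10
SUB     -> -13
STORE 1 -> (empty)
PUSH 7  -> 7
DUP     -> 7 7
DIV     -> 1
PUSH 2  -> 1 2
DUP     -> 1 2 2
SUB     -> 1 0
OVER    -> 1 0 1
MUL     -> 1 0
MUL     -> 0

-13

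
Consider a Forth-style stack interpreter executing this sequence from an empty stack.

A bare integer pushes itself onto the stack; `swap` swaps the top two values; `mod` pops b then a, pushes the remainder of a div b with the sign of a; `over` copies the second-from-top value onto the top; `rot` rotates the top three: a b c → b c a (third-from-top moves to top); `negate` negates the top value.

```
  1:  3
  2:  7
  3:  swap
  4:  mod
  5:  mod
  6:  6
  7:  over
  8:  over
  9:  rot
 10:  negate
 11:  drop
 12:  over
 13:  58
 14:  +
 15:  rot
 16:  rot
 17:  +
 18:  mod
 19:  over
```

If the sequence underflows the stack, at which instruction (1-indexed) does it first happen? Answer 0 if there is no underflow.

3    -> [3]
7    -> [3, 7]
swap -> [7, 3]
mod  -> [1]
mod  — needs 2 operands, stack has 1 → underflow

5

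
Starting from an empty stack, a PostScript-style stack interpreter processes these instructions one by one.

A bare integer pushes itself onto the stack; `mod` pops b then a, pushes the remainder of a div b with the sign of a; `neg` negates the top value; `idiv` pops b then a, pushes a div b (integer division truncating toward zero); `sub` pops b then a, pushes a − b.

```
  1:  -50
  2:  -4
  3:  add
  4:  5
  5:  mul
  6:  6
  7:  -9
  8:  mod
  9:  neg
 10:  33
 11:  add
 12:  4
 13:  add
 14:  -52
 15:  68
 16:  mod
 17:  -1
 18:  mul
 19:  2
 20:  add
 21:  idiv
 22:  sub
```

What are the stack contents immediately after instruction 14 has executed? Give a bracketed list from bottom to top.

-50  [-50]
-4   [-50, -4]
add  [-54]
5    [-54, 5]
mul  [-270]
6    [-270, 6]
-9   [-270, 6, -9]
mod  [-270, 6]
neg  [-270, -6]
33   [-270, -6, 33]
add  [-270, 27]
4    [-270, 27, 4]
add  [-270, 31]
-52  [-270, 31, -52]

[-270, 31, -52]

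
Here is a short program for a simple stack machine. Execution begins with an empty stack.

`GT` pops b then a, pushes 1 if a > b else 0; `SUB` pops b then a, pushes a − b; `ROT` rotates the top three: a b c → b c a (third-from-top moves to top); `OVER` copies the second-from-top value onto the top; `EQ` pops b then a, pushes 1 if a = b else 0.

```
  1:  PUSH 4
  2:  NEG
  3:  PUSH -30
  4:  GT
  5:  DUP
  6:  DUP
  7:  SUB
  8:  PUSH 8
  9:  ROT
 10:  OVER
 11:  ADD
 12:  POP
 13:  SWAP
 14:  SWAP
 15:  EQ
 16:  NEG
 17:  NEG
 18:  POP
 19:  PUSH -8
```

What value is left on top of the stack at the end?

PUSH 4   → 4
NEG      → -4
PUSH -30 → -4 -30
GT       → 1
DUP      → 1 1
DUP      → 1 1 1
SUB      → 1 0
PUSH 8   → 1 0 8
ROT      → 0 8 1
OVER     → 0 8 1 8
ADD      → 0 8 9
POP      → 0 8
SWAP     → 8 0
SWAP     → 0 8
EQ       → 0
NEG      → 0
NEG      → 0
POP      → (empty)
PUSH -8  → -8

-8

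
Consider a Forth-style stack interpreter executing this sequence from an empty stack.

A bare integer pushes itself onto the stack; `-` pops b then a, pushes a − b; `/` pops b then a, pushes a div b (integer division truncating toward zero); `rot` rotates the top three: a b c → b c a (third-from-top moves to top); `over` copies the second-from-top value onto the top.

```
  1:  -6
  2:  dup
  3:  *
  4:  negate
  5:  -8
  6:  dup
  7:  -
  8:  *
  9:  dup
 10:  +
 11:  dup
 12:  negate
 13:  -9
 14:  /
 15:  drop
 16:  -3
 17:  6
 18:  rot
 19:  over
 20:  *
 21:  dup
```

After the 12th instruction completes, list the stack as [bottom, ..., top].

[0, 0]

-6     → -6
dup    → -6 -6
*      → 36
negate → -36
-8     → -36 -8
dup    → -36 -8 -8
-      → -36 0
*      → 0
dup    → 0 0
+      → 0
dup    → 0 0
negate → 0 0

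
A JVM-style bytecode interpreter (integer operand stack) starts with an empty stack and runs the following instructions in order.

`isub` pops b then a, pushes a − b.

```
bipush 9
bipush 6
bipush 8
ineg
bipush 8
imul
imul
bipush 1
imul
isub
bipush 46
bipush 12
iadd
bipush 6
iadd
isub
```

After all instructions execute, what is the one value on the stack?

329

bipush 9   [9]
bipush 6   [9, 6]
bipush 8   [9, 6, 8]
ineg       [9, 6, -8]
bipush 8   [9, 6, -8, 8]
imul       [9, 6, -64]
imul       [9, -384]
bipush 1   [9, -384, 1]
imul       [9, -384]
isub       [393]
bipush 46  [393, 46]
bipush 12  [393, 46, 12]
iadd       [393, 58]
bipush 6   [393, 58, 6]
iadd       [393, 64]
isub       [329]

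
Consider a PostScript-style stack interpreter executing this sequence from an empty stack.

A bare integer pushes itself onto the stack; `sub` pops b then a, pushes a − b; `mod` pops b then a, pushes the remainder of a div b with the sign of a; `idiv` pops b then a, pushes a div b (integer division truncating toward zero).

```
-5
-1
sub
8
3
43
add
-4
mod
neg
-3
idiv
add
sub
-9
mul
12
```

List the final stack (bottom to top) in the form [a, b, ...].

-5   -> -5
-1   -> -5 -1
sub  -> -4
8    -> -4 8
3    -> -4 8 3
43   -> -4 8 3 43
add  -> -4 8 46
-4   -> -4 8 46 -4
mod  -> -4 8 2
neg  -> -4 8 -2
-3   -> -4 8 -2 -3
idiv -> -4 8 0
add  -> -4 8
sub  -> -12
-9   -> -12 -9
mul  -> 108
12   -> 108 12

[108, 12]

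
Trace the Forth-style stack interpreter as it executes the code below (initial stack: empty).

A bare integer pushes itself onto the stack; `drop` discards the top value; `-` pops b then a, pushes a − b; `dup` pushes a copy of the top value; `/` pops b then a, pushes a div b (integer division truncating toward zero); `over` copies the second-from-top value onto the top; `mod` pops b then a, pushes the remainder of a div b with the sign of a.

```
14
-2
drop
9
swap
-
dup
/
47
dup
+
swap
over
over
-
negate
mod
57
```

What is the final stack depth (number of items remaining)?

3

14     : [14]
-2     : [14, -2]
drop   : [14]
9      : [14, 9]
swap   : [9, 14]
-      : [-5]
dup    : [-5, -5]
/      : [1]
47     : [1, 47]
dup    : [1, 47, 47]
+      : [1, 94]
swap   : [94, 1]
over   : [94, 1, 94]
over   : [94, 1, 94, 1]
-      : [94, 1, 93]
negate : [94, 1, -93]
mod    : [94, 1]
57     : [94, 1, 57]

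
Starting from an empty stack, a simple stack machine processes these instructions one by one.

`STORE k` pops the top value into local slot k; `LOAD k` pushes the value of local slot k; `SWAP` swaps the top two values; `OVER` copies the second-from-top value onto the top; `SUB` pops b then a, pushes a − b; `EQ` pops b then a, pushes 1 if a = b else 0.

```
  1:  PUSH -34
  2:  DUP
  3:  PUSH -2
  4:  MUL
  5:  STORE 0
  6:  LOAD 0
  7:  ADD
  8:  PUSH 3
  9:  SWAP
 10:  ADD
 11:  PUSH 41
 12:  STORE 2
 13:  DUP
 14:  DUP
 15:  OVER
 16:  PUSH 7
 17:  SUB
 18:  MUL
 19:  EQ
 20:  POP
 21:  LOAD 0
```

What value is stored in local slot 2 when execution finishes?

41

PUSH -34 : -34
DUP      : -34 -34
PUSH -2  : -34 -34 -2
MUL      : -34 68
STORE 0  : -34
LOAD 0   : -34 68
ADD      : 34
PUSH 3   : 34 3
SWAP     : 3 34
ADD      : 37
PUSH 41  : 37 41
STORE 2  : 37
DUP      : 37 37
DUP      : 37 37 37
OVER     : 37 37 37 37
PUSH 7   : 37 37 37 37 7
SUB      : 37 37 37 30
MUL      : 37 37 1110
EQ       : 37 0
POP      : 37
LOAD 0   : 37 68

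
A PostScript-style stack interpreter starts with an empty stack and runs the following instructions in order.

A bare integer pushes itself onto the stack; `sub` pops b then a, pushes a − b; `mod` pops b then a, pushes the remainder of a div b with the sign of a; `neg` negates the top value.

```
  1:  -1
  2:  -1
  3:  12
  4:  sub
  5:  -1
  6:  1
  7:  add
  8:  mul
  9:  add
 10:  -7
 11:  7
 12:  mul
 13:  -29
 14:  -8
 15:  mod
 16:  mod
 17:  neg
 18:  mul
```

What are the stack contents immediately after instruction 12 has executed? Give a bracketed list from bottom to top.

[-1, -49]

-1  -> [-1]
-1  -> [-1, -1]
12  -> [-1, -1, 12]
sub -> [-1, -13]
-1  -> [-1, -13, -1]
1   -> [-1, -13, -1, 1]
add -> [-1, -13, 0]
mul -> [-1, 0]
add -> [-1]
-7  -> [-1, -7]
7   -> [-1, -7, 7]
mul -> [-1, -49]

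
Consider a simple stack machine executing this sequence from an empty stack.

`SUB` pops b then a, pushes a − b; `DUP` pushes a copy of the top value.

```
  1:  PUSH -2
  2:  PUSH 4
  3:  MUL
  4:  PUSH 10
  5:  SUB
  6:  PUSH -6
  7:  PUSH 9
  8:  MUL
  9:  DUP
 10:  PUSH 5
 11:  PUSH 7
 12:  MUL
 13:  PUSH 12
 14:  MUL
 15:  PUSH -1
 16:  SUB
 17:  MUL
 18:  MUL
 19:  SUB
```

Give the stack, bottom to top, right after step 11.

PUSH -2 : [-2]
PUSH 4  : [-2, 4]
MUL     : [-8]
PUSH 10 : [-8, 10]
SUB     : [-18]
PUSH -6 : [-18, -6]
PUSH 9  : [-18, -6, 9]
MUL     : [-18, -54]
DUP     : [-18, -54, -54]
PUSH 5  : [-18, -54, -54, 5]
PUSH 7  : [-18, -54, -54, 5, 7]

[-18, -54, -54, 5, 7]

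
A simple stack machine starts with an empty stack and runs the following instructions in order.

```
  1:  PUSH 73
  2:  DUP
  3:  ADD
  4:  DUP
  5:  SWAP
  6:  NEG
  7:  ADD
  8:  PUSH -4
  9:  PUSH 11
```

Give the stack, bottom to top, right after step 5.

[146, 146]

PUSH 73  73
DUP      73 73
ADD      146
DUP      146 146
SWAP     146 146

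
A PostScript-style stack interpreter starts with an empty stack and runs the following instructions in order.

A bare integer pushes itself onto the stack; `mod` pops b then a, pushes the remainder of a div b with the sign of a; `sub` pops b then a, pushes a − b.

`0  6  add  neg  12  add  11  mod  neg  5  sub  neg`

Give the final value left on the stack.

11

0   -> 0
6   -> 0 6
add -> 6
neg -> -6
12  -> -6 12
add -> 6
11  -> 6 11
mod -> 6
neg -> -6
5   -> -6 5
sub -> -11
neg -> 11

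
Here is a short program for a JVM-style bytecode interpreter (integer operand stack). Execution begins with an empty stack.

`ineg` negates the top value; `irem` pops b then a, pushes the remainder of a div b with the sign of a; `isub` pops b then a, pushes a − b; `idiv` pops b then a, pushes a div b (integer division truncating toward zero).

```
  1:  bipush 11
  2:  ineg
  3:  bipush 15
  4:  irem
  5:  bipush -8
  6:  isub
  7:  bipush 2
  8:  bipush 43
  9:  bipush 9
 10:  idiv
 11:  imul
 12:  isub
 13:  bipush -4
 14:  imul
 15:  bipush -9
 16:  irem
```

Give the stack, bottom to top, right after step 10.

bipush 11 -> 11
ineg      -> -11
bipush 15 -> -11 15
irem      -> -11
bipush -8 -> -11 -8
isub      -> -3
bipush 2  -> -3 2
bipush 43 -> -3 2 43
bipush 9  -> -3 2 43 9
idiv      -> -3 2 4

[-3, 2, 4]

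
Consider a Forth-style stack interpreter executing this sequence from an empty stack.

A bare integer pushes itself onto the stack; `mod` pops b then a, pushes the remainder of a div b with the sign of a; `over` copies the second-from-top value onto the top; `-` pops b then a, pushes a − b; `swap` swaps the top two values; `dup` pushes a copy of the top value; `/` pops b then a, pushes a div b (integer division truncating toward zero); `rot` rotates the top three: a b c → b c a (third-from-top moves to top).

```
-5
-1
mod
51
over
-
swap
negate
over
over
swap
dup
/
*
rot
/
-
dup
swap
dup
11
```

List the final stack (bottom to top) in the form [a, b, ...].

[0, 0, 0, 11]

-5     -> -5
-1     -> -5 -1
mod    -> 0
51     -> 0 51
over   -> 0 51 0
-      -> 0 51
swap   -> 51 0
negate -> 51 0
over   -> 51 0 51
over   -> 51 0 51 0
swap   -> 51 0 0 51
dup    -> 51 0 0 51 51
/      -> 51 0 0 1
*      -> 51 0 0
rot    -> 0 0 51
/      -> 0 0
-      -> 0
dup    -> 0 0
swap   -> 0 0
dup    -> 0 0 0
11     -> 0 0 0 11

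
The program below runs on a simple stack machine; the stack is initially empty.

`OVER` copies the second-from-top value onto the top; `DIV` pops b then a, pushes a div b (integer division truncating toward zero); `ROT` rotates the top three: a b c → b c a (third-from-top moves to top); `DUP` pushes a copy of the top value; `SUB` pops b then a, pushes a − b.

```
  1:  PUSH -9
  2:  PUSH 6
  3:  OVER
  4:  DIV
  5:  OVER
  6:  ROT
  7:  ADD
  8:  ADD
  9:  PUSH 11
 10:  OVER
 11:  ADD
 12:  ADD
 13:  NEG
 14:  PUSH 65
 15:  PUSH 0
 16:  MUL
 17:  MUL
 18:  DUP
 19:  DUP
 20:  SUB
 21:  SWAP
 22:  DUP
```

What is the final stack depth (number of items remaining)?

PUSH -9 → [-9]
PUSH 6  → [-9, 6]
OVER    → [-9, 6, -9]
DIV     → [-9, 0]
OVER    → [-9, 0, -9]
ROT     → [0, -9, -9]
ADD     → [0, -18]
ADD     → [-18]
PUSH 11 → [-18, 11]
OVER    → [-18, 11, -18]
ADD     → [-18, -7]
ADD     → [-25]
NEG     → [25]
PUSH 65 → [25, 65]
PUSH 0  → [25, 65, 0]
MUL     → [25, 0]
MUL     → [0]
DUP     → [0, 0]
DUP     → [0, 0, 0]
SUB     → [0, 0]
SWAP    → [0, 0]
DUP     → [0, 0, 0]

3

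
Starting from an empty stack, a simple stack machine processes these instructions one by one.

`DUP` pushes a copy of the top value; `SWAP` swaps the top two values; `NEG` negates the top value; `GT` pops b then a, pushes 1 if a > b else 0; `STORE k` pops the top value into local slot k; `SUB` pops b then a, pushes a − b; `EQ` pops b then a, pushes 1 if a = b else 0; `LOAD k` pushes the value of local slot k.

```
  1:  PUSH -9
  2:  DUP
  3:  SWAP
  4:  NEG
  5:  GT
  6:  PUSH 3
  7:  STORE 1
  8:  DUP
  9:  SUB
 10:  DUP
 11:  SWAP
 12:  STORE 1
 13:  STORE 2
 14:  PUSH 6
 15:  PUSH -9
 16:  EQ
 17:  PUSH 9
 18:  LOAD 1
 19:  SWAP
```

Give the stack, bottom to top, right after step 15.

[6, -9]

PUSH -9  [-9]
DUP      [-9, -9]
SWAP     [-9, -9]
NEG      [-9, 9]
GT       [0]
PUSH 3   [0, 3]
STORE 1  [0]
DUP      [0, 0]
SUB      [0]
DUP      [0, 0]
SWAP     [0, 0]
STORE 1  [0]
STORE 2  []
PUSH 6   [6]
PUSH -9  [6, -9]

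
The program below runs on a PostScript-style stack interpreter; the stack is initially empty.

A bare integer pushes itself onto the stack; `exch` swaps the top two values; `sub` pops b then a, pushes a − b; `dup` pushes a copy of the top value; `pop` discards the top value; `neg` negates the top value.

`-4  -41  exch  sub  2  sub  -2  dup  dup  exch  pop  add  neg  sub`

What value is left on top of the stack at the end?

-43

-4   : [-4]
-41  : [-4, -41]
exch : [-41, -4]
sub  : [-37]
2    : [-37, 2]
sub  : [-39]
-2   : [-39, -2]
dup  : [-39, -2, -2]
dup  : [-39, -2, -2, -2]
exch : [-39, -2, -2, -2]
pop  : [-39, -2, -2]
add  : [-39, -4]
neg  : [-39, 4]
sub  : [-43]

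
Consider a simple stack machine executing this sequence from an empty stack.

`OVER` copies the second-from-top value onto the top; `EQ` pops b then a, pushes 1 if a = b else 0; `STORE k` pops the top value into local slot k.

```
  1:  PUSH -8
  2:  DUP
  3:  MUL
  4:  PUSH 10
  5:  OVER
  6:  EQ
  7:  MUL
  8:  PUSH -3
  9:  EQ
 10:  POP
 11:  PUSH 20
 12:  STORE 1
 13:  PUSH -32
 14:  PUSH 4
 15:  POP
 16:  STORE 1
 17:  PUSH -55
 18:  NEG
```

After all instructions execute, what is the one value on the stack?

PUSH -8   -8
DUP       -8 -8
MUL       64
PUSH 10   64 10
OVER      64 10 64
EQ        64 0
MUL       0
PUSH -3   0 -3
EQ        0
POP       (empty)
PUSH 20   20
STORE 1   (empty)
PUSH -32  -32
PUSH 4    -32 4
POP       -32
STORE 1   (empty)
PUSH -55  -55
NEG       55

55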